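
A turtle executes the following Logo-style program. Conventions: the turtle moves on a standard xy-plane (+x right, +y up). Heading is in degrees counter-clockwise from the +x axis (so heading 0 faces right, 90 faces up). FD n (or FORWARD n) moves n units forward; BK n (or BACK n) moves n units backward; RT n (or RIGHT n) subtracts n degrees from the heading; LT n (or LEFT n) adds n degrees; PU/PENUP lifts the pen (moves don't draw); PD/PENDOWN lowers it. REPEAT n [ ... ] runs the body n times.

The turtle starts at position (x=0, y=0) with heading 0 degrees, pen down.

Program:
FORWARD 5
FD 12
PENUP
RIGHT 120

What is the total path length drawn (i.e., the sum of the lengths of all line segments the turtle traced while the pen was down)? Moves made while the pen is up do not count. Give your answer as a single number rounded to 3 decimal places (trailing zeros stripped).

Executing turtle program step by step:
Start: pos=(0,0), heading=0, pen down
FD 5: (0,0) -> (5,0) [heading=0, draw]
FD 12: (5,0) -> (17,0) [heading=0, draw]
PU: pen up
RT 120: heading 0 -> 240
Final: pos=(17,0), heading=240, 2 segment(s) drawn

Segment lengths:
  seg 1: (0,0) -> (5,0), length = 5
  seg 2: (5,0) -> (17,0), length = 12
Total = 17

Answer: 17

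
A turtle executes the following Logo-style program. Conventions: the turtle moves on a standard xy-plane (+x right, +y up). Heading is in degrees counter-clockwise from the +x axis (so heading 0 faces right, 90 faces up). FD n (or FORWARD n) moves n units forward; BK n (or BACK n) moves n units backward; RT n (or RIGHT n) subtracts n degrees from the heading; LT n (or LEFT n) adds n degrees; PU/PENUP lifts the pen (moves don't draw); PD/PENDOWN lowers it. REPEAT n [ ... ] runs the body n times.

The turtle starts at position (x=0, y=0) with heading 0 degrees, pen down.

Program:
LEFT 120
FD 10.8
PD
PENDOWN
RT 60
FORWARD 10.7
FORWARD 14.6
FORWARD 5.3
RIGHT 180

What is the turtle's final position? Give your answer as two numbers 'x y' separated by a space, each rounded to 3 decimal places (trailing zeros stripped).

Executing turtle program step by step:
Start: pos=(0,0), heading=0, pen down
LT 120: heading 0 -> 120
FD 10.8: (0,0) -> (-5.4,9.353) [heading=120, draw]
PD: pen down
PD: pen down
RT 60: heading 120 -> 60
FD 10.7: (-5.4,9.353) -> (-0.05,18.62) [heading=60, draw]
FD 14.6: (-0.05,18.62) -> (7.25,31.264) [heading=60, draw]
FD 5.3: (7.25,31.264) -> (9.9,35.853) [heading=60, draw]
RT 180: heading 60 -> 240
Final: pos=(9.9,35.853), heading=240, 4 segment(s) drawn

Answer: 9.9 35.853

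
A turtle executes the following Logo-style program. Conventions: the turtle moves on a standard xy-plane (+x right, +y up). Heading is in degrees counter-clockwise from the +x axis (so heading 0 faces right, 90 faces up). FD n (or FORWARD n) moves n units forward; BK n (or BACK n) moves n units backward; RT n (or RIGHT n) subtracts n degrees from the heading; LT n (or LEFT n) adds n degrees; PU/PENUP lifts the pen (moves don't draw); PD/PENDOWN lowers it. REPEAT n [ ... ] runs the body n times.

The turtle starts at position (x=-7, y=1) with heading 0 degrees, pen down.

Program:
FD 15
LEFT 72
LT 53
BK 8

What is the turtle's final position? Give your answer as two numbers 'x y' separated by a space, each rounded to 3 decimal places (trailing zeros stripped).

Executing turtle program step by step:
Start: pos=(-7,1), heading=0, pen down
FD 15: (-7,1) -> (8,1) [heading=0, draw]
LT 72: heading 0 -> 72
LT 53: heading 72 -> 125
BK 8: (8,1) -> (12.589,-5.553) [heading=125, draw]
Final: pos=(12.589,-5.553), heading=125, 2 segment(s) drawn

Answer: 12.589 -5.553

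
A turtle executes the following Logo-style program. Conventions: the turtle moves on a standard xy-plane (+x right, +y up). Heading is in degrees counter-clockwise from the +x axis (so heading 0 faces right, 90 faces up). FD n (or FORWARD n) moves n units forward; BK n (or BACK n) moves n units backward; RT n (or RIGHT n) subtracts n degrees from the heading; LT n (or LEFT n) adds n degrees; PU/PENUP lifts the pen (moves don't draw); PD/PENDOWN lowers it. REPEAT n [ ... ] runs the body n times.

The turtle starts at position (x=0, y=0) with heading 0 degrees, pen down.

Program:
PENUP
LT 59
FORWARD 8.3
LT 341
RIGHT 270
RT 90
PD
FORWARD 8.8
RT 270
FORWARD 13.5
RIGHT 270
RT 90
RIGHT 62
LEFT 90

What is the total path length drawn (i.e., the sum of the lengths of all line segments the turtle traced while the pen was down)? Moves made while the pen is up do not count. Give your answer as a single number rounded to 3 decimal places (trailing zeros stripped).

Executing turtle program step by step:
Start: pos=(0,0), heading=0, pen down
PU: pen up
LT 59: heading 0 -> 59
FD 8.3: (0,0) -> (4.275,7.114) [heading=59, move]
LT 341: heading 59 -> 40
RT 270: heading 40 -> 130
RT 90: heading 130 -> 40
PD: pen down
FD 8.8: (4.275,7.114) -> (11.016,12.771) [heading=40, draw]
RT 270: heading 40 -> 130
FD 13.5: (11.016,12.771) -> (2.338,23.113) [heading=130, draw]
RT 270: heading 130 -> 220
RT 90: heading 220 -> 130
RT 62: heading 130 -> 68
LT 90: heading 68 -> 158
Final: pos=(2.338,23.113), heading=158, 2 segment(s) drawn

Segment lengths:
  seg 1: (4.275,7.114) -> (11.016,12.771), length = 8.8
  seg 2: (11.016,12.771) -> (2.338,23.113), length = 13.5
Total = 22.3

Answer: 22.3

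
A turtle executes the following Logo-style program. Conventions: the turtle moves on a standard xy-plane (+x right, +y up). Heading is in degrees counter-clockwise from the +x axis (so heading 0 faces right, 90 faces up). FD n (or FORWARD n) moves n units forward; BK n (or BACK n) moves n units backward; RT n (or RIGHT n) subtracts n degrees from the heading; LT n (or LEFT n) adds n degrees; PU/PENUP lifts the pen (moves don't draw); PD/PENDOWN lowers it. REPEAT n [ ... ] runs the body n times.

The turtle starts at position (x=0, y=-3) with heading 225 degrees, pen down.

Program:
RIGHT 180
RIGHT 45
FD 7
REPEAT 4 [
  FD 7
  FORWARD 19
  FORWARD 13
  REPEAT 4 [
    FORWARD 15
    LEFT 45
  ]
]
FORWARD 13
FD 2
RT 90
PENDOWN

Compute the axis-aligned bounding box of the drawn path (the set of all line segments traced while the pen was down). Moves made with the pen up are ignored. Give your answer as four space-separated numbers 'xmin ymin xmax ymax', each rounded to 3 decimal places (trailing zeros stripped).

Answer: -3.607 -3 71.607 33.213

Derivation:
Executing turtle program step by step:
Start: pos=(0,-3), heading=225, pen down
RT 180: heading 225 -> 45
RT 45: heading 45 -> 0
FD 7: (0,-3) -> (7,-3) [heading=0, draw]
REPEAT 4 [
  -- iteration 1/4 --
  FD 7: (7,-3) -> (14,-3) [heading=0, draw]
  FD 19: (14,-3) -> (33,-3) [heading=0, draw]
  FD 13: (33,-3) -> (46,-3) [heading=0, draw]
  REPEAT 4 [
    -- iteration 1/4 --
    FD 15: (46,-3) -> (61,-3) [heading=0, draw]
    LT 45: heading 0 -> 45
    -- iteration 2/4 --
    FD 15: (61,-3) -> (71.607,7.607) [heading=45, draw]
    LT 45: heading 45 -> 90
    -- iteration 3/4 --
    FD 15: (71.607,7.607) -> (71.607,22.607) [heading=90, draw]
    LT 45: heading 90 -> 135
    -- iteration 4/4 --
    FD 15: (71.607,22.607) -> (61,33.213) [heading=135, draw]
    LT 45: heading 135 -> 180
  ]
  -- iteration 2/4 --
  FD 7: (61,33.213) -> (54,33.213) [heading=180, draw]
  FD 19: (54,33.213) -> (35,33.213) [heading=180, draw]
  FD 13: (35,33.213) -> (22,33.213) [heading=180, draw]
  REPEAT 4 [
    -- iteration 1/4 --
    FD 15: (22,33.213) -> (7,33.213) [heading=180, draw]
    LT 45: heading 180 -> 225
    -- iteration 2/4 --
    FD 15: (7,33.213) -> (-3.607,22.607) [heading=225, draw]
    LT 45: heading 225 -> 270
    -- iteration 3/4 --
    FD 15: (-3.607,22.607) -> (-3.607,7.607) [heading=270, draw]
    LT 45: heading 270 -> 315
    -- iteration 4/4 --
    FD 15: (-3.607,7.607) -> (7,-3) [heading=315, draw]
    LT 45: heading 315 -> 0
  ]
  -- iteration 3/4 --
  FD 7: (7,-3) -> (14,-3) [heading=0, draw]
  FD 19: (14,-3) -> (33,-3) [heading=0, draw]
  FD 13: (33,-3) -> (46,-3) [heading=0, draw]
  REPEAT 4 [
    -- iteration 1/4 --
    FD 15: (46,-3) -> (61,-3) [heading=0, draw]
    LT 45: heading 0 -> 45
    -- iteration 2/4 --
    FD 15: (61,-3) -> (71.607,7.607) [heading=45, draw]
    LT 45: heading 45 -> 90
    -- iteration 3/4 --
    FD 15: (71.607,7.607) -> (71.607,22.607) [heading=90, draw]
    LT 45: heading 90 -> 135
    -- iteration 4/4 --
    FD 15: (71.607,22.607) -> (61,33.213) [heading=135, draw]
    LT 45: heading 135 -> 180
  ]
  -- iteration 4/4 --
  FD 7: (61,33.213) -> (54,33.213) [heading=180, draw]
  FD 19: (54,33.213) -> (35,33.213) [heading=180, draw]
  FD 13: (35,33.213) -> (22,33.213) [heading=180, draw]
  REPEAT 4 [
    -- iteration 1/4 --
    FD 15: (22,33.213) -> (7,33.213) [heading=180, draw]
    LT 45: heading 180 -> 225
    -- iteration 2/4 --
    FD 15: (7,33.213) -> (-3.607,22.607) [heading=225, draw]
    LT 45: heading 225 -> 270
    -- iteration 3/4 --
    FD 15: (-3.607,22.607) -> (-3.607,7.607) [heading=270, draw]
    LT 45: heading 270 -> 315
    -- iteration 4/4 --
    FD 15: (-3.607,7.607) -> (7,-3) [heading=315, draw]
    LT 45: heading 315 -> 0
  ]
]
FD 13: (7,-3) -> (20,-3) [heading=0, draw]
FD 2: (20,-3) -> (22,-3) [heading=0, draw]
RT 90: heading 0 -> 270
PD: pen down
Final: pos=(22,-3), heading=270, 31 segment(s) drawn

Segment endpoints: x in {-3.607, -3.607, -3.607, -3.607, 0, 7, 7, 7, 7, 14, 14, 20, 22, 22, 22, 33, 33, 35, 35, 46, 46, 54, 54, 61, 61, 71.607}, y in {-3, -3, -3, -3, -3, -3, -3, -3, -3, 7.607, 7.607, 7.607, 7.607, 22.607, 22.607, 22.607, 33.213, 33.213, 33.213, 33.213, 33.213}
xmin=-3.607, ymin=-3, xmax=71.607, ymax=33.213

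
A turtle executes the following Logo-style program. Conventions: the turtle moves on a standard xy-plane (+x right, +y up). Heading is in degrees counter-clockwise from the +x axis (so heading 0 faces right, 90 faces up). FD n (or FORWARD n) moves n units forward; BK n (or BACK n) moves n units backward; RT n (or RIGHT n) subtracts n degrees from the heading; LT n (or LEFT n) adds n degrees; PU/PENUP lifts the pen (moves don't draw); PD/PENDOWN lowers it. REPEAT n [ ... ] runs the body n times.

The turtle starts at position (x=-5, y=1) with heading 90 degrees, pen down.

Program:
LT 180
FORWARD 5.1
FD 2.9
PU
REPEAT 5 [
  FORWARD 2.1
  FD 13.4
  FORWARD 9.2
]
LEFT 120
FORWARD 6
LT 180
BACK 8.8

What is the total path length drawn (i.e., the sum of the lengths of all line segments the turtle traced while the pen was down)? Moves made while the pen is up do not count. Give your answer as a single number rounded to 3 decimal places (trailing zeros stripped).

Answer: 8

Derivation:
Executing turtle program step by step:
Start: pos=(-5,1), heading=90, pen down
LT 180: heading 90 -> 270
FD 5.1: (-5,1) -> (-5,-4.1) [heading=270, draw]
FD 2.9: (-5,-4.1) -> (-5,-7) [heading=270, draw]
PU: pen up
REPEAT 5 [
  -- iteration 1/5 --
  FD 2.1: (-5,-7) -> (-5,-9.1) [heading=270, move]
  FD 13.4: (-5,-9.1) -> (-5,-22.5) [heading=270, move]
  FD 9.2: (-5,-22.5) -> (-5,-31.7) [heading=270, move]
  -- iteration 2/5 --
  FD 2.1: (-5,-31.7) -> (-5,-33.8) [heading=270, move]
  FD 13.4: (-5,-33.8) -> (-5,-47.2) [heading=270, move]
  FD 9.2: (-5,-47.2) -> (-5,-56.4) [heading=270, move]
  -- iteration 3/5 --
  FD 2.1: (-5,-56.4) -> (-5,-58.5) [heading=270, move]
  FD 13.4: (-5,-58.5) -> (-5,-71.9) [heading=270, move]
  FD 9.2: (-5,-71.9) -> (-5,-81.1) [heading=270, move]
  -- iteration 4/5 --
  FD 2.1: (-5,-81.1) -> (-5,-83.2) [heading=270, move]
  FD 13.4: (-5,-83.2) -> (-5,-96.6) [heading=270, move]
  FD 9.2: (-5,-96.6) -> (-5,-105.8) [heading=270, move]
  -- iteration 5/5 --
  FD 2.1: (-5,-105.8) -> (-5,-107.9) [heading=270, move]
  FD 13.4: (-5,-107.9) -> (-5,-121.3) [heading=270, move]
  FD 9.2: (-5,-121.3) -> (-5,-130.5) [heading=270, move]
]
LT 120: heading 270 -> 30
FD 6: (-5,-130.5) -> (0.196,-127.5) [heading=30, move]
LT 180: heading 30 -> 210
BK 8.8: (0.196,-127.5) -> (7.817,-123.1) [heading=210, move]
Final: pos=(7.817,-123.1), heading=210, 2 segment(s) drawn

Segment lengths:
  seg 1: (-5,1) -> (-5,-4.1), length = 5.1
  seg 2: (-5,-4.1) -> (-5,-7), length = 2.9
Total = 8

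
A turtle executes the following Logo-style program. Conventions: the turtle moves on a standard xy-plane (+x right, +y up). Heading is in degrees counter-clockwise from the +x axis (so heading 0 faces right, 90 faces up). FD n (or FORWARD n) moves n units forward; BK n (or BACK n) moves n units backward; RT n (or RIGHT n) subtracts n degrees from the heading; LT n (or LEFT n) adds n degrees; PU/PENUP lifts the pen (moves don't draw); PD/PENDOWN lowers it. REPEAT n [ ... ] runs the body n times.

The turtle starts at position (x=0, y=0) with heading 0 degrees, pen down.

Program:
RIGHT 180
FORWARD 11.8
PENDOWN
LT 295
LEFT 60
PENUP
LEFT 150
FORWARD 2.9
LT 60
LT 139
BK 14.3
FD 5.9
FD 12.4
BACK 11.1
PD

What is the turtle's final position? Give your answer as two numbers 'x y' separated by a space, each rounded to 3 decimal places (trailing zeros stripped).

Answer: -2.6 -3.62

Derivation:
Executing turtle program step by step:
Start: pos=(0,0), heading=0, pen down
RT 180: heading 0 -> 180
FD 11.8: (0,0) -> (-11.8,0) [heading=180, draw]
PD: pen down
LT 295: heading 180 -> 115
LT 60: heading 115 -> 175
PU: pen up
LT 150: heading 175 -> 325
FD 2.9: (-11.8,0) -> (-9.424,-1.663) [heading=325, move]
LT 60: heading 325 -> 25
LT 139: heading 25 -> 164
BK 14.3: (-9.424,-1.663) -> (4.322,-5.605) [heading=164, move]
FD 5.9: (4.322,-5.605) -> (-1.35,-3.979) [heading=164, move]
FD 12.4: (-1.35,-3.979) -> (-13.27,-0.561) [heading=164, move]
BK 11.1: (-13.27,-0.561) -> (-2.6,-3.62) [heading=164, move]
PD: pen down
Final: pos=(-2.6,-3.62), heading=164, 1 segment(s) drawn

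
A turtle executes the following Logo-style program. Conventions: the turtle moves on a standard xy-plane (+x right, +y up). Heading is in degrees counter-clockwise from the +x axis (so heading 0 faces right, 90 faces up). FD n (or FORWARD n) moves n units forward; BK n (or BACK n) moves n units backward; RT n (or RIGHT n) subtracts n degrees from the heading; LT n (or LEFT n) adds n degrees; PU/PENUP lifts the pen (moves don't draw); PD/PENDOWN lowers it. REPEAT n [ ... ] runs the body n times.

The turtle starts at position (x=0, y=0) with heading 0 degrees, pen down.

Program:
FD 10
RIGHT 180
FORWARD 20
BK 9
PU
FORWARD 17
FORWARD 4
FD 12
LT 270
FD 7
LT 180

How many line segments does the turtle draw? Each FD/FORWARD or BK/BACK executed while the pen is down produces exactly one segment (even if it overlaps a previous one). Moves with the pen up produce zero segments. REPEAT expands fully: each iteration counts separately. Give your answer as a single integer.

Executing turtle program step by step:
Start: pos=(0,0), heading=0, pen down
FD 10: (0,0) -> (10,0) [heading=0, draw]
RT 180: heading 0 -> 180
FD 20: (10,0) -> (-10,0) [heading=180, draw]
BK 9: (-10,0) -> (-1,0) [heading=180, draw]
PU: pen up
FD 17: (-1,0) -> (-18,0) [heading=180, move]
FD 4: (-18,0) -> (-22,0) [heading=180, move]
FD 12: (-22,0) -> (-34,0) [heading=180, move]
LT 270: heading 180 -> 90
FD 7: (-34,0) -> (-34,7) [heading=90, move]
LT 180: heading 90 -> 270
Final: pos=(-34,7), heading=270, 3 segment(s) drawn
Segments drawn: 3

Answer: 3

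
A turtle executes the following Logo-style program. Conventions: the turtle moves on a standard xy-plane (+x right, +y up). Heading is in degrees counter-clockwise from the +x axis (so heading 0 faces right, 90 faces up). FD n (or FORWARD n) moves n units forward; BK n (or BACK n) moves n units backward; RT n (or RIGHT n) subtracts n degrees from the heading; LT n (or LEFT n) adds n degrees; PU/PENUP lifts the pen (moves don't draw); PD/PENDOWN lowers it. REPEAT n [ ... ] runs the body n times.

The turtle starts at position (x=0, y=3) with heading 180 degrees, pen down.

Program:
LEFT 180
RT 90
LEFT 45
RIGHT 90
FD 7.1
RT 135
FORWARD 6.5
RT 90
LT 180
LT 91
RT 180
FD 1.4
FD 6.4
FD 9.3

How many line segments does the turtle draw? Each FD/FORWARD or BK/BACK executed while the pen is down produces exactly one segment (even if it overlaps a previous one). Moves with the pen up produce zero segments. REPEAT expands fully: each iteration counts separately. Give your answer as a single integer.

Executing turtle program step by step:
Start: pos=(0,3), heading=180, pen down
LT 180: heading 180 -> 0
RT 90: heading 0 -> 270
LT 45: heading 270 -> 315
RT 90: heading 315 -> 225
FD 7.1: (0,3) -> (-5.02,-2.02) [heading=225, draw]
RT 135: heading 225 -> 90
FD 6.5: (-5.02,-2.02) -> (-5.02,4.48) [heading=90, draw]
RT 90: heading 90 -> 0
LT 180: heading 0 -> 180
LT 91: heading 180 -> 271
RT 180: heading 271 -> 91
FD 1.4: (-5.02,4.48) -> (-5.045,5.879) [heading=91, draw]
FD 6.4: (-5.045,5.879) -> (-5.157,12.278) [heading=91, draw]
FD 9.3: (-5.157,12.278) -> (-5.319,21.577) [heading=91, draw]
Final: pos=(-5.319,21.577), heading=91, 5 segment(s) drawn
Segments drawn: 5

Answer: 5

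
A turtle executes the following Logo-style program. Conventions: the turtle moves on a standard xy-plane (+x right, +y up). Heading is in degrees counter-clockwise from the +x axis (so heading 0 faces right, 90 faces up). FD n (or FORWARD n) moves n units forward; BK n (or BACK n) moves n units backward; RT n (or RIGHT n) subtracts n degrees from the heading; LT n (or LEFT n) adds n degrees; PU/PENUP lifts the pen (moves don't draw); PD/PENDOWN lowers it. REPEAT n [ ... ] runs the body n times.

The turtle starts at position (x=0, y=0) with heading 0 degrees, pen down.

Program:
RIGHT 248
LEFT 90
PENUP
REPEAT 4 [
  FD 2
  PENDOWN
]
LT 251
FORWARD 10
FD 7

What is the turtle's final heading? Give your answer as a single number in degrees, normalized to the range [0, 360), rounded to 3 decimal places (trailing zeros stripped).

Answer: 93

Derivation:
Executing turtle program step by step:
Start: pos=(0,0), heading=0, pen down
RT 248: heading 0 -> 112
LT 90: heading 112 -> 202
PU: pen up
REPEAT 4 [
  -- iteration 1/4 --
  FD 2: (0,0) -> (-1.854,-0.749) [heading=202, move]
  PD: pen down
  -- iteration 2/4 --
  FD 2: (-1.854,-0.749) -> (-3.709,-1.498) [heading=202, draw]
  PD: pen down
  -- iteration 3/4 --
  FD 2: (-3.709,-1.498) -> (-5.563,-2.248) [heading=202, draw]
  PD: pen down
  -- iteration 4/4 --
  FD 2: (-5.563,-2.248) -> (-7.417,-2.997) [heading=202, draw]
  PD: pen down
]
LT 251: heading 202 -> 93
FD 10: (-7.417,-2.997) -> (-7.941,6.989) [heading=93, draw]
FD 7: (-7.941,6.989) -> (-8.307,13.98) [heading=93, draw]
Final: pos=(-8.307,13.98), heading=93, 5 segment(s) drawn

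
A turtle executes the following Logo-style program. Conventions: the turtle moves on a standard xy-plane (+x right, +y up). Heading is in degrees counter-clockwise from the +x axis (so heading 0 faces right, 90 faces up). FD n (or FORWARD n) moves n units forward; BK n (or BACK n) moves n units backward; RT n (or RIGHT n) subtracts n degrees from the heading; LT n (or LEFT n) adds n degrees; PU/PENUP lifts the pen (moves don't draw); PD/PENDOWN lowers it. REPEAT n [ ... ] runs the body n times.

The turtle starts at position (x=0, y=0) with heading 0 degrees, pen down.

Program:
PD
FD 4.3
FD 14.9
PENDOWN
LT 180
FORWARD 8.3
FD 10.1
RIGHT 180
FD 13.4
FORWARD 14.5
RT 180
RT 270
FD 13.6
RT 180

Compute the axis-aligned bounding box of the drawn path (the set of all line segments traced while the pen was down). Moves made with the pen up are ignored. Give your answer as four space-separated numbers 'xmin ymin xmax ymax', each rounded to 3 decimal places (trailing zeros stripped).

Answer: 0 -13.6 28.7 0

Derivation:
Executing turtle program step by step:
Start: pos=(0,0), heading=0, pen down
PD: pen down
FD 4.3: (0,0) -> (4.3,0) [heading=0, draw]
FD 14.9: (4.3,0) -> (19.2,0) [heading=0, draw]
PD: pen down
LT 180: heading 0 -> 180
FD 8.3: (19.2,0) -> (10.9,0) [heading=180, draw]
FD 10.1: (10.9,0) -> (0.8,0) [heading=180, draw]
RT 180: heading 180 -> 0
FD 13.4: (0.8,0) -> (14.2,0) [heading=0, draw]
FD 14.5: (14.2,0) -> (28.7,0) [heading=0, draw]
RT 180: heading 0 -> 180
RT 270: heading 180 -> 270
FD 13.6: (28.7,0) -> (28.7,-13.6) [heading=270, draw]
RT 180: heading 270 -> 90
Final: pos=(28.7,-13.6), heading=90, 7 segment(s) drawn

Segment endpoints: x in {0, 0.8, 4.3, 10.9, 14.2, 19.2, 28.7, 28.7}, y in {-13.6, 0, 0, 0}
xmin=0, ymin=-13.6, xmax=28.7, ymax=0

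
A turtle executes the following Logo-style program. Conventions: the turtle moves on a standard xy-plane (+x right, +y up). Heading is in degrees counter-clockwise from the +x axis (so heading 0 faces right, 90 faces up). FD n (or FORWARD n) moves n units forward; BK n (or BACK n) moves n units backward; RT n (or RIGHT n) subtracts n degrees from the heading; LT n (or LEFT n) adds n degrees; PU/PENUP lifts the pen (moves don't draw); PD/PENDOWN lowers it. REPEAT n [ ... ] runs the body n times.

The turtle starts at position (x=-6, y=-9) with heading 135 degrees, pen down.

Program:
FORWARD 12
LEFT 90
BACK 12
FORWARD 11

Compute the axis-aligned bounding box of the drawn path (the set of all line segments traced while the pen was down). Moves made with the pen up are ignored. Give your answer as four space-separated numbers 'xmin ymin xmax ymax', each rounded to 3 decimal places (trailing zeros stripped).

Answer: -14.485 -9 -6 7.971

Derivation:
Executing turtle program step by step:
Start: pos=(-6,-9), heading=135, pen down
FD 12: (-6,-9) -> (-14.485,-0.515) [heading=135, draw]
LT 90: heading 135 -> 225
BK 12: (-14.485,-0.515) -> (-6,7.971) [heading=225, draw]
FD 11: (-6,7.971) -> (-13.778,0.192) [heading=225, draw]
Final: pos=(-13.778,0.192), heading=225, 3 segment(s) drawn

Segment endpoints: x in {-14.485, -13.778, -6, -6}, y in {-9, -0.515, 0.192, 7.971}
xmin=-14.485, ymin=-9, xmax=-6, ymax=7.971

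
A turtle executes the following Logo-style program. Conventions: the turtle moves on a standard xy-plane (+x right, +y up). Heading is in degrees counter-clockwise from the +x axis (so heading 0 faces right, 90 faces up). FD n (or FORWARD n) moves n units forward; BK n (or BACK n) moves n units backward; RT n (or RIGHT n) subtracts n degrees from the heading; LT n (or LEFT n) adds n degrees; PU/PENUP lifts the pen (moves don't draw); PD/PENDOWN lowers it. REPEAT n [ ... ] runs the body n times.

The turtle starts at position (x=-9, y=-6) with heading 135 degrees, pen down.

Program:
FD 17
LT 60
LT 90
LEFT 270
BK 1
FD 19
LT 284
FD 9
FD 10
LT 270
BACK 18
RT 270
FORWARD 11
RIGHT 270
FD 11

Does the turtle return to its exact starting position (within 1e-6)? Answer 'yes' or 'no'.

Executing turtle program step by step:
Start: pos=(-9,-6), heading=135, pen down
FD 17: (-9,-6) -> (-21.021,6.021) [heading=135, draw]
LT 60: heading 135 -> 195
LT 90: heading 195 -> 285
LT 270: heading 285 -> 195
BK 1: (-21.021,6.021) -> (-20.055,6.28) [heading=195, draw]
FD 19: (-20.055,6.28) -> (-38.407,1.362) [heading=195, draw]
LT 284: heading 195 -> 119
FD 9: (-38.407,1.362) -> (-42.771,9.234) [heading=119, draw]
FD 10: (-42.771,9.234) -> (-47.619,17.98) [heading=119, draw]
LT 270: heading 119 -> 29
BK 18: (-47.619,17.98) -> (-63.362,9.253) [heading=29, draw]
RT 270: heading 29 -> 119
FD 11: (-63.362,9.253) -> (-68.695,18.874) [heading=119, draw]
RT 270: heading 119 -> 209
FD 11: (-68.695,18.874) -> (-78.316,13.541) [heading=209, draw]
Final: pos=(-78.316,13.541), heading=209, 8 segment(s) drawn

Start position: (-9, -6)
Final position: (-78.316, 13.541)
Distance = 72.018; >= 1e-6 -> NOT closed

Answer: no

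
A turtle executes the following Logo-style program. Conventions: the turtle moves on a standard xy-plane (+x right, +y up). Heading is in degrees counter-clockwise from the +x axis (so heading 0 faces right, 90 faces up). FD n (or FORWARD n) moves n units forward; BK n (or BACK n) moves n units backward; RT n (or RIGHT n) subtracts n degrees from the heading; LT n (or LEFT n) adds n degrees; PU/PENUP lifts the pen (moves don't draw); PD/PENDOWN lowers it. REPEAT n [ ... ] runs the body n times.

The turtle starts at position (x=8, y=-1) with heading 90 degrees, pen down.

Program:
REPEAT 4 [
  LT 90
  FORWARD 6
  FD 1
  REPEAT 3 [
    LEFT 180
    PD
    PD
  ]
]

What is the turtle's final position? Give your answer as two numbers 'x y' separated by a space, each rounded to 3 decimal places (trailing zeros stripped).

Executing turtle program step by step:
Start: pos=(8,-1), heading=90, pen down
REPEAT 4 [
  -- iteration 1/4 --
  LT 90: heading 90 -> 180
  FD 6: (8,-1) -> (2,-1) [heading=180, draw]
  FD 1: (2,-1) -> (1,-1) [heading=180, draw]
  REPEAT 3 [
    -- iteration 1/3 --
    LT 180: heading 180 -> 0
    PD: pen down
    PD: pen down
    -- iteration 2/3 --
    LT 180: heading 0 -> 180
    PD: pen down
    PD: pen down
    -- iteration 3/3 --
    LT 180: heading 180 -> 0
    PD: pen down
    PD: pen down
  ]
  -- iteration 2/4 --
  LT 90: heading 0 -> 90
  FD 6: (1,-1) -> (1,5) [heading=90, draw]
  FD 1: (1,5) -> (1,6) [heading=90, draw]
  REPEAT 3 [
    -- iteration 1/3 --
    LT 180: heading 90 -> 270
    PD: pen down
    PD: pen down
    -- iteration 2/3 --
    LT 180: heading 270 -> 90
    PD: pen down
    PD: pen down
    -- iteration 3/3 --
    LT 180: heading 90 -> 270
    PD: pen down
    PD: pen down
  ]
  -- iteration 3/4 --
  LT 90: heading 270 -> 0
  FD 6: (1,6) -> (7,6) [heading=0, draw]
  FD 1: (7,6) -> (8,6) [heading=0, draw]
  REPEAT 3 [
    -- iteration 1/3 --
    LT 180: heading 0 -> 180
    PD: pen down
    PD: pen down
    -- iteration 2/3 --
    LT 180: heading 180 -> 0
    PD: pen down
    PD: pen down
    -- iteration 3/3 --
    LT 180: heading 0 -> 180
    PD: pen down
    PD: pen down
  ]
  -- iteration 4/4 --
  LT 90: heading 180 -> 270
  FD 6: (8,6) -> (8,0) [heading=270, draw]
  FD 1: (8,0) -> (8,-1) [heading=270, draw]
  REPEAT 3 [
    -- iteration 1/3 --
    LT 180: heading 270 -> 90
    PD: pen down
    PD: pen down
    -- iteration 2/3 --
    LT 180: heading 90 -> 270
    PD: pen down
    PD: pen down
    -- iteration 3/3 --
    LT 180: heading 270 -> 90
    PD: pen down
    PD: pen down
  ]
]
Final: pos=(8,-1), heading=90, 8 segment(s) drawn

Answer: 8 -1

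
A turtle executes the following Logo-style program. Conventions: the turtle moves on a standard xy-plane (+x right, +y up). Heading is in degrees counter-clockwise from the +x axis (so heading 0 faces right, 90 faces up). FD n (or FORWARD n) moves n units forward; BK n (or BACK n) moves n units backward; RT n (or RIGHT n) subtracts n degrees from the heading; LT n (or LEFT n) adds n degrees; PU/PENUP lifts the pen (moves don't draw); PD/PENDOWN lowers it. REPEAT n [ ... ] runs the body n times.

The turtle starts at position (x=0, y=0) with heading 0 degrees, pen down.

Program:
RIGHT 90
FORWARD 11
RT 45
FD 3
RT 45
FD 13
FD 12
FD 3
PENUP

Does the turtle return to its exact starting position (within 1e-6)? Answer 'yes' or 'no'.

Answer: no

Derivation:
Executing turtle program step by step:
Start: pos=(0,0), heading=0, pen down
RT 90: heading 0 -> 270
FD 11: (0,0) -> (0,-11) [heading=270, draw]
RT 45: heading 270 -> 225
FD 3: (0,-11) -> (-2.121,-13.121) [heading=225, draw]
RT 45: heading 225 -> 180
FD 13: (-2.121,-13.121) -> (-15.121,-13.121) [heading=180, draw]
FD 12: (-15.121,-13.121) -> (-27.121,-13.121) [heading=180, draw]
FD 3: (-27.121,-13.121) -> (-30.121,-13.121) [heading=180, draw]
PU: pen up
Final: pos=(-30.121,-13.121), heading=180, 5 segment(s) drawn

Start position: (0, 0)
Final position: (-30.121, -13.121)
Distance = 32.855; >= 1e-6 -> NOT closed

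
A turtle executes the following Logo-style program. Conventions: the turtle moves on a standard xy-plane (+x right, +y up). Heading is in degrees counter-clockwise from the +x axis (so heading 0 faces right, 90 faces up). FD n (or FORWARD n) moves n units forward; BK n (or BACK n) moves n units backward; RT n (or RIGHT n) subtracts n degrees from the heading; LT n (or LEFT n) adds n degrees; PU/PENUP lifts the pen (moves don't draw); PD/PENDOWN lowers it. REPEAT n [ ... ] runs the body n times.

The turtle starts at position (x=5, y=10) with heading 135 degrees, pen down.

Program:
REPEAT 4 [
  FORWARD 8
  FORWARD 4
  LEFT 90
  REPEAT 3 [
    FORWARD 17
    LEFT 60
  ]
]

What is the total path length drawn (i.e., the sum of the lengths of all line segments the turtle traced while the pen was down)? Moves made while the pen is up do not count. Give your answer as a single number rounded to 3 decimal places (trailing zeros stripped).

Executing turtle program step by step:
Start: pos=(5,10), heading=135, pen down
REPEAT 4 [
  -- iteration 1/4 --
  FD 8: (5,10) -> (-0.657,15.657) [heading=135, draw]
  FD 4: (-0.657,15.657) -> (-3.485,18.485) [heading=135, draw]
  LT 90: heading 135 -> 225
  REPEAT 3 [
    -- iteration 1/3 --
    FD 17: (-3.485,18.485) -> (-15.506,6.464) [heading=225, draw]
    LT 60: heading 225 -> 285
    -- iteration 2/3 --
    FD 17: (-15.506,6.464) -> (-11.106,-9.956) [heading=285, draw]
    LT 60: heading 285 -> 345
    -- iteration 3/3 --
    FD 17: (-11.106,-9.956) -> (5.315,-14.356) [heading=345, draw]
    LT 60: heading 345 -> 45
  ]
  -- iteration 2/4 --
  FD 8: (5.315,-14.356) -> (10.971,-8.699) [heading=45, draw]
  FD 4: (10.971,-8.699) -> (13.8,-5.871) [heading=45, draw]
  LT 90: heading 45 -> 135
  REPEAT 3 [
    -- iteration 1/3 --
    FD 17: (13.8,-5.871) -> (1.779,6.15) [heading=135, draw]
    LT 60: heading 135 -> 195
    -- iteration 2/3 --
    FD 17: (1.779,6.15) -> (-14.642,1.75) [heading=195, draw]
    LT 60: heading 195 -> 255
    -- iteration 3/3 --
    FD 17: (-14.642,1.75) -> (-19.042,-14.671) [heading=255, draw]
    LT 60: heading 255 -> 315
  ]
  -- iteration 3/4 --
  FD 8: (-19.042,-14.671) -> (-13.385,-20.328) [heading=315, draw]
  FD 4: (-13.385,-20.328) -> (-10.556,-23.156) [heading=315, draw]
  LT 90: heading 315 -> 45
  REPEAT 3 [
    -- iteration 1/3 --
    FD 17: (-10.556,-23.156) -> (1.464,-11.135) [heading=45, draw]
    LT 60: heading 45 -> 105
    -- iteration 2/3 --
    FD 17: (1.464,-11.135) -> (-2.935,5.286) [heading=105, draw]
    LT 60: heading 105 -> 165
    -- iteration 3/3 --
    FD 17: (-2.935,5.286) -> (-19.356,9.685) [heading=165, draw]
    LT 60: heading 165 -> 225
  ]
  -- iteration 4/4 --
  FD 8: (-19.356,9.685) -> (-25.013,4.029) [heading=225, draw]
  FD 4: (-25.013,4.029) -> (-27.841,1.2) [heading=225, draw]
  LT 90: heading 225 -> 315
  REPEAT 3 [
    -- iteration 1/3 --
    FD 17: (-27.841,1.2) -> (-15.821,-10.821) [heading=315, draw]
    LT 60: heading 315 -> 15
    -- iteration 2/3 --
    FD 17: (-15.821,-10.821) -> (0.6,-6.421) [heading=15, draw]
    LT 60: heading 15 -> 75
    -- iteration 3/3 --
    FD 17: (0.6,-6.421) -> (5,10) [heading=75, draw]
    LT 60: heading 75 -> 135
  ]
]
Final: pos=(5,10), heading=135, 20 segment(s) drawn

Segment lengths:
  seg 1: (5,10) -> (-0.657,15.657), length = 8
  seg 2: (-0.657,15.657) -> (-3.485,18.485), length = 4
  seg 3: (-3.485,18.485) -> (-15.506,6.464), length = 17
  seg 4: (-15.506,6.464) -> (-11.106,-9.956), length = 17
  seg 5: (-11.106,-9.956) -> (5.315,-14.356), length = 17
  seg 6: (5.315,-14.356) -> (10.971,-8.699), length = 8
  seg 7: (10.971,-8.699) -> (13.8,-5.871), length = 4
  seg 8: (13.8,-5.871) -> (1.779,6.15), length = 17
  seg 9: (1.779,6.15) -> (-14.642,1.75), length = 17
  seg 10: (-14.642,1.75) -> (-19.042,-14.671), length = 17
  seg 11: (-19.042,-14.671) -> (-13.385,-20.328), length = 8
  seg 12: (-13.385,-20.328) -> (-10.556,-23.156), length = 4
  seg 13: (-10.556,-23.156) -> (1.464,-11.135), length = 17
  seg 14: (1.464,-11.135) -> (-2.935,5.286), length = 17
  seg 15: (-2.935,5.286) -> (-19.356,9.685), length = 17
  seg 16: (-19.356,9.685) -> (-25.013,4.029), length = 8
  seg 17: (-25.013,4.029) -> (-27.841,1.2), length = 4
  seg 18: (-27.841,1.2) -> (-15.821,-10.821), length = 17
  seg 19: (-15.821,-10.821) -> (0.6,-6.421), length = 17
  seg 20: (0.6,-6.421) -> (5,10), length = 17
Total = 252

Answer: 252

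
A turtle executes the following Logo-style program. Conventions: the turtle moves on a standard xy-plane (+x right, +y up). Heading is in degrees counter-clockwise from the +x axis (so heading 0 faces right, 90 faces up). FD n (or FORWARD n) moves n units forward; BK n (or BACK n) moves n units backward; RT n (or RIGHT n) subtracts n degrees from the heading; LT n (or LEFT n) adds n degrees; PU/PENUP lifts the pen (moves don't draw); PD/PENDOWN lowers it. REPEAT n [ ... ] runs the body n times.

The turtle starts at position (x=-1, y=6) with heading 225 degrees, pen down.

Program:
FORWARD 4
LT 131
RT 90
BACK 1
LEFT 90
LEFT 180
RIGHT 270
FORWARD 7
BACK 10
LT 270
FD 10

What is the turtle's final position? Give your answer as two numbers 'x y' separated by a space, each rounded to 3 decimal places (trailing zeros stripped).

Executing turtle program step by step:
Start: pos=(-1,6), heading=225, pen down
FD 4: (-1,6) -> (-3.828,3.172) [heading=225, draw]
LT 131: heading 225 -> 356
RT 90: heading 356 -> 266
BK 1: (-3.828,3.172) -> (-3.759,4.169) [heading=266, draw]
LT 90: heading 266 -> 356
LT 180: heading 356 -> 176
RT 270: heading 176 -> 266
FD 7: (-3.759,4.169) -> (-4.247,-2.814) [heading=266, draw]
BK 10: (-4.247,-2.814) -> (-3.549,7.162) [heading=266, draw]
LT 270: heading 266 -> 176
FD 10: (-3.549,7.162) -> (-13.525,7.859) [heading=176, draw]
Final: pos=(-13.525,7.859), heading=176, 5 segment(s) drawn

Answer: -13.525 7.859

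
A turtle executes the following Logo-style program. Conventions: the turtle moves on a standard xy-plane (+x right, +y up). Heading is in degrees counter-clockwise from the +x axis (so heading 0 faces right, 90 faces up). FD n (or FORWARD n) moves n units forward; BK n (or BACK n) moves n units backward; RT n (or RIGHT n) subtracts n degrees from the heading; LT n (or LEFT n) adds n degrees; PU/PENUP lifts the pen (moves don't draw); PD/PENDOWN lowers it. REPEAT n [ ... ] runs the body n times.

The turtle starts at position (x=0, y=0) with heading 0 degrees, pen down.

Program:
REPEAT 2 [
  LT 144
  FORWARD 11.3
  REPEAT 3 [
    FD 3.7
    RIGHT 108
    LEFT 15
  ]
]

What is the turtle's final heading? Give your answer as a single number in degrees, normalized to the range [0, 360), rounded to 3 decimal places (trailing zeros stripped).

Answer: 90

Derivation:
Executing turtle program step by step:
Start: pos=(0,0), heading=0, pen down
REPEAT 2 [
  -- iteration 1/2 --
  LT 144: heading 0 -> 144
  FD 11.3: (0,0) -> (-9.142,6.642) [heading=144, draw]
  REPEAT 3 [
    -- iteration 1/3 --
    FD 3.7: (-9.142,6.642) -> (-12.135,8.817) [heading=144, draw]
    RT 108: heading 144 -> 36
    LT 15: heading 36 -> 51
    -- iteration 2/3 --
    FD 3.7: (-12.135,8.817) -> (-9.807,11.692) [heading=51, draw]
    RT 108: heading 51 -> 303
    LT 15: heading 303 -> 318
    -- iteration 3/3 --
    FD 3.7: (-9.807,11.692) -> (-7.057,9.216) [heading=318, draw]
    RT 108: heading 318 -> 210
    LT 15: heading 210 -> 225
  ]
  -- iteration 2/2 --
  LT 144: heading 225 -> 9
  FD 11.3: (-7.057,9.216) -> (4.104,10.984) [heading=9, draw]
  REPEAT 3 [
    -- iteration 1/3 --
    FD 3.7: (4.104,10.984) -> (7.758,11.563) [heading=9, draw]
    RT 108: heading 9 -> 261
    LT 15: heading 261 -> 276
    -- iteration 2/3 --
    FD 3.7: (7.758,11.563) -> (8.145,7.883) [heading=276, draw]
    RT 108: heading 276 -> 168
    LT 15: heading 168 -> 183
    -- iteration 3/3 --
    FD 3.7: (8.145,7.883) -> (4.45,7.69) [heading=183, draw]
    RT 108: heading 183 -> 75
    LT 15: heading 75 -> 90
  ]
]
Final: pos=(4.45,7.69), heading=90, 8 segment(s) drawn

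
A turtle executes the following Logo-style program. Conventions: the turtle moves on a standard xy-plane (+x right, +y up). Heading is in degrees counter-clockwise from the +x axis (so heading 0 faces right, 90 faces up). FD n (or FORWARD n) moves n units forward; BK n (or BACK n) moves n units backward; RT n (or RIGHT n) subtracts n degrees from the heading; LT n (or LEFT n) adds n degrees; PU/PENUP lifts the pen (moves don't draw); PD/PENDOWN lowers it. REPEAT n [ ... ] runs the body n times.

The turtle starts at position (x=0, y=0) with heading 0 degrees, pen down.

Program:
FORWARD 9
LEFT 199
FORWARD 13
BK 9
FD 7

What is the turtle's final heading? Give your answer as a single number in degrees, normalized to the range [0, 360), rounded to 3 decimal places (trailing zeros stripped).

Executing turtle program step by step:
Start: pos=(0,0), heading=0, pen down
FD 9: (0,0) -> (9,0) [heading=0, draw]
LT 199: heading 0 -> 199
FD 13: (9,0) -> (-3.292,-4.232) [heading=199, draw]
BK 9: (-3.292,-4.232) -> (5.218,-1.302) [heading=199, draw]
FD 7: (5.218,-1.302) -> (-1.401,-3.581) [heading=199, draw]
Final: pos=(-1.401,-3.581), heading=199, 4 segment(s) drawn

Answer: 199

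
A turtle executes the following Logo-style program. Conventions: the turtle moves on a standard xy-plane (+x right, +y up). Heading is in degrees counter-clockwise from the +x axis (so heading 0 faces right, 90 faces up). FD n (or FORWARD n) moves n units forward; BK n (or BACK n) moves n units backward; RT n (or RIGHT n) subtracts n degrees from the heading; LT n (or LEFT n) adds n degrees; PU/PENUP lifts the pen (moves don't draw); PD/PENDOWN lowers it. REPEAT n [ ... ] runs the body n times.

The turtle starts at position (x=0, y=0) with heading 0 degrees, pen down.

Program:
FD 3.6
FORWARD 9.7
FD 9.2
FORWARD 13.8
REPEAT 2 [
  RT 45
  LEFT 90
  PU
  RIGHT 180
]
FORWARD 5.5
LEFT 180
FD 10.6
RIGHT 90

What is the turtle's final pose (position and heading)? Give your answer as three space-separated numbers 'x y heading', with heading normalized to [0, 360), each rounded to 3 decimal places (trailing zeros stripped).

Answer: 36.3 -5.1 180

Derivation:
Executing turtle program step by step:
Start: pos=(0,0), heading=0, pen down
FD 3.6: (0,0) -> (3.6,0) [heading=0, draw]
FD 9.7: (3.6,0) -> (13.3,0) [heading=0, draw]
FD 9.2: (13.3,0) -> (22.5,0) [heading=0, draw]
FD 13.8: (22.5,0) -> (36.3,0) [heading=0, draw]
REPEAT 2 [
  -- iteration 1/2 --
  RT 45: heading 0 -> 315
  LT 90: heading 315 -> 45
  PU: pen up
  RT 180: heading 45 -> 225
  -- iteration 2/2 --
  RT 45: heading 225 -> 180
  LT 90: heading 180 -> 270
  PU: pen up
  RT 180: heading 270 -> 90
]
FD 5.5: (36.3,0) -> (36.3,5.5) [heading=90, move]
LT 180: heading 90 -> 270
FD 10.6: (36.3,5.5) -> (36.3,-5.1) [heading=270, move]
RT 90: heading 270 -> 180
Final: pos=(36.3,-5.1), heading=180, 4 segment(s) drawn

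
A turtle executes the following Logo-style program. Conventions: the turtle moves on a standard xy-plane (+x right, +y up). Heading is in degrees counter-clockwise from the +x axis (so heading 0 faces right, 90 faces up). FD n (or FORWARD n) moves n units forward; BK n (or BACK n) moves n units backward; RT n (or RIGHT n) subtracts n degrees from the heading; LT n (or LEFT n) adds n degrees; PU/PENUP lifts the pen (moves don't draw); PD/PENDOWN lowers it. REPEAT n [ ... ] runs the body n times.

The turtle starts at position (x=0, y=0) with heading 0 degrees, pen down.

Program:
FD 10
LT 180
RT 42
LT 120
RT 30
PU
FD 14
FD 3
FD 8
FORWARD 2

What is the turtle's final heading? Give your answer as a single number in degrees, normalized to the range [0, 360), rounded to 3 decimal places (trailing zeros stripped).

Executing turtle program step by step:
Start: pos=(0,0), heading=0, pen down
FD 10: (0,0) -> (10,0) [heading=0, draw]
LT 180: heading 0 -> 180
RT 42: heading 180 -> 138
LT 120: heading 138 -> 258
RT 30: heading 258 -> 228
PU: pen up
FD 14: (10,0) -> (0.632,-10.404) [heading=228, move]
FD 3: (0.632,-10.404) -> (-1.375,-12.633) [heading=228, move]
FD 8: (-1.375,-12.633) -> (-6.728,-18.579) [heading=228, move]
FD 2: (-6.728,-18.579) -> (-8.067,-20.065) [heading=228, move]
Final: pos=(-8.067,-20.065), heading=228, 1 segment(s) drawn

Answer: 228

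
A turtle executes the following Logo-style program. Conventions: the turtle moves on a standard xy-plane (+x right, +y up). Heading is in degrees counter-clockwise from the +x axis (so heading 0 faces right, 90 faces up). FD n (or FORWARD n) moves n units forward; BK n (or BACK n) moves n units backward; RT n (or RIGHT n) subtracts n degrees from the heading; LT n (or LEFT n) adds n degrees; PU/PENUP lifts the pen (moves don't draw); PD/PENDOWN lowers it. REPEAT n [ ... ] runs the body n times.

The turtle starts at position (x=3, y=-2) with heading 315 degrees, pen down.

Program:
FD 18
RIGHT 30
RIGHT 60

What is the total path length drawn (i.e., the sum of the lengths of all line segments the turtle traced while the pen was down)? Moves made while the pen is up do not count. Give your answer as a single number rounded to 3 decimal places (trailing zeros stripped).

Executing turtle program step by step:
Start: pos=(3,-2), heading=315, pen down
FD 18: (3,-2) -> (15.728,-14.728) [heading=315, draw]
RT 30: heading 315 -> 285
RT 60: heading 285 -> 225
Final: pos=(15.728,-14.728), heading=225, 1 segment(s) drawn

Segment lengths:
  seg 1: (3,-2) -> (15.728,-14.728), length = 18
Total = 18

Answer: 18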